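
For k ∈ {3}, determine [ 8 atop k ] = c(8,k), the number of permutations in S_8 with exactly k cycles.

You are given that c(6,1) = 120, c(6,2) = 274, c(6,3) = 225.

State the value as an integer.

[7] T[7,2]:6*274+120=1764 · T[7,3]:6*225+274=1624
[8] T[8,3]:7*1624+1764=13132
Read c(8,3) = 13132.

13132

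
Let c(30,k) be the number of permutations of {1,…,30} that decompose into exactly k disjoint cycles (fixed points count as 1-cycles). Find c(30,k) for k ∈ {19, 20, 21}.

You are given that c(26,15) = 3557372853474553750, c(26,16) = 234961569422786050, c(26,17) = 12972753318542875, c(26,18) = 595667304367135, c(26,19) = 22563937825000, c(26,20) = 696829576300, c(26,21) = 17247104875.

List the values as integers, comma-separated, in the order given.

i=27: T(27,16)=3557372853474553750+26·234961569422786050=9666373658466991050 | T(27,17)=234961569422786050+26·12972753318542875=572253155704900800 | T(27,18)=12972753318542875+26·595667304367135=28460103232088385 | T(27,19)=595667304367135+26·22563937825000=1182329687817135 | T(27,20)=22563937825000+26·696829576300=40681506808800 | T(27,21)=696829576300+26·17247104875=1145254303050
i=28: T(28,17)=9666373658466991050+27·572253155704900800=25117208862499312650 | T(28,18)=572253155704900800+27·28460103232088385=1340675942971287195 | T(28,19)=28460103232088385+27·1182329687817135=60383004803151030 | T(28,20)=1182329687817135+27·40681506808800=2280730371654735 | T(28,21)=40681506808800+27·1145254303050=71603372991150
i=29: T(29,18)=25117208862499312650+28·1340675942971287195=62656135265695354110 | T(29,19)=1340675942971287195+28·60383004803151030=3031400077459516035 | T(29,20)=60383004803151030+28·2280730371654735=124243455209483610 | T(29,21)=2280730371654735+28·71603372991150=4285624815406935
i=30: T(30,19)=62656135265695354110+29·3031400077459516035=150566737512021319125 | T(30,20)=3031400077459516035+29·124243455209483610=6634460278534540725 | T(30,21)=124243455209483610+29·4285624815406935=248526574856284725
Read c(30,19) = 150566737512021319125, c(30,20) = 6634460278534540725, c(30,21) = 248526574856284725.

150566737512021319125, 6634460278534540725, 248526574856284725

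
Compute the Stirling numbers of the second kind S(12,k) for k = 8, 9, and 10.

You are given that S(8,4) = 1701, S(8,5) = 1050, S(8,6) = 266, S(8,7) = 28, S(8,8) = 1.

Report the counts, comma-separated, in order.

r9: T_9,5=5×1050+1701=6951; T_9,6=6×266+1050=2646; T_9,7=7×28+266=462; T_9,8=8×1+28=36; T_9,9=9×0+1=1
r10: T_10,6=6×2646+6951=22827; T_10,7=7×462+2646=5880; T_10,8=8×36+462=750; T_10,9=9×1+36=45; T_10,10=10×0+1=1
r11: T_11,7=7×5880+22827=63987; T_11,8=8×750+5880=11880; T_11,9=9×45+750=1155; T_11,10=10×1+45=55
r12: T_12,8=8×11880+63987=159027; T_12,9=9×1155+11880=22275; T_12,10=10×55+1155=1705
Read S(12,8) = 159027, S(12,9) = 22275, S(12,10) = 1705.

159027, 22275, 1705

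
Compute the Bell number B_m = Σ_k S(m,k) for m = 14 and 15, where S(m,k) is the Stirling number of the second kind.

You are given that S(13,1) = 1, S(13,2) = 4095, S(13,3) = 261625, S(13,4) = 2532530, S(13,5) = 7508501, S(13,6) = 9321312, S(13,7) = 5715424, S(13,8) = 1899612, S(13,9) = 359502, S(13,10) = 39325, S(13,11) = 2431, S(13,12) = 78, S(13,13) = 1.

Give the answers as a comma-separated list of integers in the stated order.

190899322, 1382958545

i=14: T(14,1)=0+1·1=1 | T(14,2)=1+2·4095=8191 | T(14,3)=4095+3·261625=788970 | T(14,4)=261625+4·2532530=10391745 | T(14,5)=2532530+5·7508501=40075035 | T(14,6)=7508501+6·9321312=63436373 | T(14,7)=9321312+7·5715424=49329280 | T(14,8)=5715424+8·1899612=20912320 | T(14,9)=1899612+9·359502=5135130 | T(14,10)=359502+10·39325=752752 | T(14,11)=39325+11·2431=66066 | T(14,12)=2431+12·78=3367 | T(14,13)=78+13·1=91 | T(14,14)=1+14·0=1
i=15: T(15,1)=0+1·1=1 | T(15,2)=1+2·8191=16383 | T(15,3)=8191+3·788970=2375101 | T(15,4)=788970+4·10391745=42355950 | T(15,5)=10391745+5·40075035=210766920 | T(15,6)=40075035+6·63436373=420693273 | T(15,7)=63436373+7·49329280=408741333 | T(15,8)=49329280+8·20912320=216627840 | T(15,9)=20912320+9·5135130=67128490 | T(15,10)=5135130+10·752752=12662650 | T(15,11)=752752+11·66066=1479478 | T(15,12)=66066+12·3367=106470 | T(15,13)=3367+13·91=4550 | T(15,14)=91+14·1=105 | T(15,15)=1+15·0=1
B_14 = ΣS(14,k) = 1+8191+788970+10391745+40075035+63436373+49329280+20912320+5135130+752752+66066+3367+91+1 = 190899322
B_15 = ΣS(15,k) = 1+16383+2375101+42355950+210766920+420693273+408741333+216627840+67128490+12662650+1479478+106470+4550+105+1 = 1382958545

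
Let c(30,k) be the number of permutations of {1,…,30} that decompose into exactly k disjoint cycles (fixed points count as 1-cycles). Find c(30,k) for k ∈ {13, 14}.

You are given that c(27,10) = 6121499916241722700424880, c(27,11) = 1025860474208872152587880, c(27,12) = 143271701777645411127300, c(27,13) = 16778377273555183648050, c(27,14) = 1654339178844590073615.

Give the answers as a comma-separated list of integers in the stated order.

r28: T_28,11=27×1025860474208872152587880+6121499916241722700424880=33819732719881270820297640; T_28,12=27×143271701777645411127300+1025860474208872152587880=4894196422205298253024980; T_28,13=27×16778377273555183648050+143271701777645411127300=596287888163635369624650; T_28,14=27×1654339178844590073615+16778377273555183648050=61445535102359115635655
r29: T_29,12=28×4894196422205298253024980+33819732719881270820297640=170857232541629621904997080; T_29,13=28×596287888163635369624650+4894196422205298253024980=21590257290787088602515180; T_29,14=28×61445535102359115635655+596287888163635369624650=2316762871029690607422990
r30: T_30,13=29×21590257290787088602515180+170857232541629621904997080=796974693974455191377937300; T_30,14=29×2316762871029690607422990+21590257290787088602515180=88776380550648116217781890
Read c(30,13) = 796974693974455191377937300, c(30,14) = 88776380550648116217781890.

796974693974455191377937300, 88776380550648116217781890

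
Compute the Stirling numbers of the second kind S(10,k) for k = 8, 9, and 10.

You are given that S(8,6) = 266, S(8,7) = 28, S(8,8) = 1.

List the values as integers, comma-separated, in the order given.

row 9: T[9][7]=7·28+266=462  T[9][8]=8·1+28=36  T[9][9]=9·0+1=1
row 10: T[10][8]=8·36+462=750  T[10][9]=9·1+36=45  T[10][10]=10·0+1=1
Read S(10,8) = 750, S(10,9) = 45, S(10,10) = 1.

750, 45, 1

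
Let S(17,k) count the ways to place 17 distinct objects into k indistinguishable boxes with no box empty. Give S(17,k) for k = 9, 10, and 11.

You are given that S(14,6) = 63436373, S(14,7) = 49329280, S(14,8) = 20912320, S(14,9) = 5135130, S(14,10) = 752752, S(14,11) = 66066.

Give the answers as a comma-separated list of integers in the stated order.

row 15: T[15][7]=7·49329280+63436373=408741333  T[15][8]=8·20912320+49329280=216627840  T[15][9]=9·5135130+20912320=67128490  T[15][10]=10·752752+5135130=12662650  T[15][11]=11·66066+752752=1479478
row 16: T[16][8]=8·216627840+408741333=2141764053  T[16][9]=9·67128490+216627840=820784250  T[16][10]=10·12662650+67128490=193754990  T[16][11]=11·1479478+12662650=28936908
row 17: T[17][9]=9·820784250+2141764053=9528822303  T[17][10]=10·193754990+820784250=2758334150  T[17][11]=11·28936908+193754990=512060978
Read S(17,9) = 9528822303, S(17,10) = 2758334150, S(17,11) = 512060978.

9528822303, 2758334150, 512060978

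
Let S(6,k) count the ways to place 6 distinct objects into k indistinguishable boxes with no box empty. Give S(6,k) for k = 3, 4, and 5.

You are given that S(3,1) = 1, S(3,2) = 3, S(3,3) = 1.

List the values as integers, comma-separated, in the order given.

[4] T[4,1]:1*1+0=1 · T[4,2]:2*3+1=7 · T[4,3]:3*1+3=6 · T[4,4]:4*0+1=1
[5] T[5,2]:2*7+1=15 · T[5,3]:3*6+7=25 · T[5,4]:4*1+6=10 · T[5,5]:5*0+1=1
[6] T[6,3]:3*25+15=90 · T[6,4]:4*10+25=65 · T[6,5]:5*1+10=15
Read S(6,3) = 90, S(6,4) = 65, S(6,5) = 15.

90, 65, 15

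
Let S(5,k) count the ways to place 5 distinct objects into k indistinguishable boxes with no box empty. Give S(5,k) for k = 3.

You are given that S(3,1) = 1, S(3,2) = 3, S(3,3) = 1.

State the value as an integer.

25

row 4: T[4][2]=2·3+1=7  T[4][3]=3·1+3=6
row 5: T[5][3]=3·6+7=25
Read S(5,3) = 25.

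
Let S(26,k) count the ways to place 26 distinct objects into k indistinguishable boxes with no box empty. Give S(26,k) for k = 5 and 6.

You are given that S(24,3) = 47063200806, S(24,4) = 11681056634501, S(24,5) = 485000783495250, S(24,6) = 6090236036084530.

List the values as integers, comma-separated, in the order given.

12230196160292565, 224595186974125331

i=25: T(25,4)=47063200806+4·11681056634501=46771289738810 | T(25,5)=11681056634501+5·485000783495250=2436684974110751 | T(25,6)=485000783495250+6·6090236036084530=37026417000002430
i=26: T(26,5)=46771289738810+5·2436684974110751=12230196160292565 | T(26,6)=2436684974110751+6·37026417000002430=224595186974125331
Read S(26,5) = 12230196160292565, S(26,6) = 224595186974125331.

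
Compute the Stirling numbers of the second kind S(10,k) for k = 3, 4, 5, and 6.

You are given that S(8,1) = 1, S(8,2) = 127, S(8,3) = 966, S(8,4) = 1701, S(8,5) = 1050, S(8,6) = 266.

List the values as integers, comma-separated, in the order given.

9330, 34105, 42525, 22827

r9: T_9,2=2×127+1=255; T_9,3=3×966+127=3025; T_9,4=4×1701+966=7770; T_9,5=5×1050+1701=6951; T_9,6=6×266+1050=2646
r10: T_10,3=3×3025+255=9330; T_10,4=4×7770+3025=34105; T_10,5=5×6951+7770=42525; T_10,6=6×2646+6951=22827
Read S(10,3) = 9330, S(10,4) = 34105, S(10,5) = 42525, S(10,6) = 22827.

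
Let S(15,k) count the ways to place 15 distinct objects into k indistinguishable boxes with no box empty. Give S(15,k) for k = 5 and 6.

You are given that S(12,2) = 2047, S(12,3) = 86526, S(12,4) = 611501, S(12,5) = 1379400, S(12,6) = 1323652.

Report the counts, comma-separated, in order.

i=13: T(13,3)=2047+3·86526=261625 | T(13,4)=86526+4·611501=2532530 | T(13,5)=611501+5·1379400=7508501 | T(13,6)=1379400+6·1323652=9321312
i=14: T(14,4)=261625+4·2532530=10391745 | T(14,5)=2532530+5·7508501=40075035 | T(14,6)=7508501+6·9321312=63436373
i=15: T(15,5)=10391745+5·40075035=210766920 | T(15,6)=40075035+6·63436373=420693273
Read S(15,5) = 210766920, S(15,6) = 420693273.

210766920, 420693273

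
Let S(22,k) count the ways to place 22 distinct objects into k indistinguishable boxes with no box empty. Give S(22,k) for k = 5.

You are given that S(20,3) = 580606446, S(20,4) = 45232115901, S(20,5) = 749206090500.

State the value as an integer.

19137821912055

i=21: T(21,4)=580606446+4·45232115901=181509070050 | T(21,5)=45232115901+5·749206090500=3791262568401
i=22: T(22,5)=181509070050+5·3791262568401=19137821912055
Read S(22,5) = 19137821912055.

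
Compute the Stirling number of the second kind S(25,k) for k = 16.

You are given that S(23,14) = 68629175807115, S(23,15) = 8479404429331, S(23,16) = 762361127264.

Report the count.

[24] T[24,15]:15*8479404429331+68629175807115=195820242247080 · T[24,16]:16*762361127264+8479404429331=20677182465555
[25] T[25,16]:16*20677182465555+195820242247080=526655161695960
Read S(25,16) = 526655161695960.

526655161695960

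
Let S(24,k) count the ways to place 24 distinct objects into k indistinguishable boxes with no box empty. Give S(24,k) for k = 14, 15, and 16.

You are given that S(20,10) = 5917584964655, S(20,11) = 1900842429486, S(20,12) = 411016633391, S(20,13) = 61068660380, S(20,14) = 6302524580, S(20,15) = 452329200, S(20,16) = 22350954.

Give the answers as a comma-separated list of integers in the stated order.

row 21: T[21][11]=11·1900842429486+5917584964655=26826851689001  T[21][12]=12·411016633391+1900842429486=6833042030178  T[21][13]=13·61068660380+411016633391=1204909218331  T[21][14]=14·6302524580+61068660380=149304004500  T[21][15]=15·452329200+6302524580=13087462580  T[21][16]=16·22350954+452329200=809944464
row 22: T[22][12]=12·6833042030178+26826851689001=108823356051137  T[22][13]=13·1204909218331+6833042030178=22496861868481  T[22][14]=14·149304004500+1204909218331=3295165281331  T[22][15]=15·13087462580+149304004500=345615943200  T[22][16]=16·809944464+13087462580=26046574004
row 23: T[23][13]=13·22496861868481+108823356051137=401282560341390  T[23][14]=14·3295165281331+22496861868481=68629175807115  T[23][15]=15·345615943200+3295165281331=8479404429331  T[23][16]=16·26046574004+345615943200=762361127264
row 24: T[24][14]=14·68629175807115+401282560341390=1362091021641000  T[24][15]=15·8479404429331+68629175807115=195820242247080  T[24][16]=16·762361127264+8479404429331=20677182465555
Read S(24,14) = 1362091021641000, S(24,15) = 195820242247080, S(24,16) = 20677182465555.

1362091021641000, 195820242247080, 20677182465555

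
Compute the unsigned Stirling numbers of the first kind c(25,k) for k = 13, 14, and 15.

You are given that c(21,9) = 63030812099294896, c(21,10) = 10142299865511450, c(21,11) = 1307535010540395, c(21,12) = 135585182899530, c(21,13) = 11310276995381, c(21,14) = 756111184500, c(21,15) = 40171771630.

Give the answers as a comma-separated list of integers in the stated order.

13990945200239106865, 1246200069070215000, 92446911376173550

row 22: T[22][10]=21·10142299865511450+63030812099294896=276019109275035346  T[22][11]=21·1307535010540395+10142299865511450=37600535086859745  T[22][12]=21·135585182899530+1307535010540395=4154823851430525  T[22][13]=21·11310276995381+135585182899530=373100999802531  T[22][14]=21·756111184500+11310276995381=27188611869881  T[22][15]=21·40171771630+756111184500=1599718388730
row 23: T[23][11]=22·37600535086859745+276019109275035346=1103230881185949736  T[23][12]=22·4154823851430525+37600535086859745=129006659818331295  T[23][13]=22·373100999802531+4154823851430525=12363045847086207  T[23][14]=22·27188611869881+373100999802531=971250460939913  T[23][15]=22·1599718388730+27188611869881=62382416421941
row 24: T[24][12]=23·129006659818331295+1103230881185949736=4070384057007569521  T[24][13]=23·12363045847086207+129006659818331295=413356714301314056  T[24][14]=23·971250460939913+12363045847086207=34701806448704206  T[24][15]=23·62382416421941+971250460939913=2406046038644556
row 25: T[25][13]=24·413356714301314056+4070384057007569521=13990945200239106865  T[25][14]=24·34701806448704206+413356714301314056=1246200069070215000  T[25][15]=24·2406046038644556+34701806448704206=92446911376173550
Read c(25,13) = 13990945200239106865, c(25,14) = 1246200069070215000, c(25,15) = 92446911376173550.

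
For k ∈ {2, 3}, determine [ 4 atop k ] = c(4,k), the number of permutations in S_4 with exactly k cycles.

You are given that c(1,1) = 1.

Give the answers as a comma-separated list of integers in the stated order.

11, 6

@2  (2,1):1·1+0→1, (2,2):0·1+1→1
@3  (3,1):1·2+0→2, (3,2):1·2+1→3, (3,3):0·2+1→1
@4  (4,2):3·3+2→11, (4,3):1·3+3→6
Read c(4,2) = 11, c(4,3) = 6.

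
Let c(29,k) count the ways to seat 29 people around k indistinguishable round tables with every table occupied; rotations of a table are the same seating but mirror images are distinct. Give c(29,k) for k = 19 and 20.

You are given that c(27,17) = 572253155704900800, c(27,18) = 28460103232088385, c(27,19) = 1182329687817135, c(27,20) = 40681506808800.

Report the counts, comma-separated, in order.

3031400077459516035, 124243455209483610

@28  (28,18):28460103232088385·27+572253155704900800→1340675942971287195, (28,19):1182329687817135·27+28460103232088385→60383004803151030, (28,20):40681506808800·27+1182329687817135→2280730371654735
@29  (29,19):60383004803151030·28+1340675942971287195→3031400077459516035, (29,20):2280730371654735·28+60383004803151030→124243455209483610
Read c(29,19) = 3031400077459516035, c(29,20) = 124243455209483610.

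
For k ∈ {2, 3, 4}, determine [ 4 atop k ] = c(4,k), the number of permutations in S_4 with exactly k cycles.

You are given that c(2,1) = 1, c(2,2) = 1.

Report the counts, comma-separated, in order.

i=3: T(3,1)=0+2·1=2 | T(3,2)=1+2·1=3 | T(3,3)=1+2·0=1
i=4: T(4,2)=2+3·3=11 | T(4,3)=3+3·1=6 | T(4,4)=1+3·0=1
Read c(4,2) = 11, c(4,3) = 6, c(4,4) = 1.

11, 6, 1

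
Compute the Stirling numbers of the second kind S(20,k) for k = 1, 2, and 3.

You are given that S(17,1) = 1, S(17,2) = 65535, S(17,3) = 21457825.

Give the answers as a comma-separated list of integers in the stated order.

1, 524287, 580606446

i=18: T(18,1)=0+1·1=1 | T(18,2)=1+2·65535=131071 | T(18,3)=65535+3·21457825=64439010
i=19: T(19,1)=0+1·1=1 | T(19,2)=1+2·131071=262143 | T(19,3)=131071+3·64439010=193448101
i=20: T(20,1)=0+1·1=1 | T(20,2)=1+2·262143=524287 | T(20,3)=262143+3·193448101=580606446
Read S(20,1) = 1, S(20,2) = 524287, S(20,3) = 580606446.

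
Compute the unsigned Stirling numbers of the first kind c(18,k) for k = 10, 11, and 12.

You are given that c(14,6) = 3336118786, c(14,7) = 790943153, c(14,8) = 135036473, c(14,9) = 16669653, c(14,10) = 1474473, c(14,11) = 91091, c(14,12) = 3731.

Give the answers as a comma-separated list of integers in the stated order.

[15] T[15,7]:14*790943153+3336118786=14409322928 · T[15,8]:14*135036473+790943153=2681453775 · T[15,9]:14*16669653+135036473=368411615 · T[15,10]:14*1474473+16669653=37312275 · T[15,11]:14*91091+1474473=2749747 · T[15,12]:14*3731+91091=143325
[16] T[16,8]:15*2681453775+14409322928=54631129553 · T[16,9]:15*368411615+2681453775=8207628000 · T[16,10]:15*37312275+368411615=928095740 · T[16,11]:15*2749747+37312275=78558480 · T[16,12]:15*143325+2749747=4899622
[17] T[17,9]:16*8207628000+54631129553=185953177553 · T[17,10]:16*928095740+8207628000=23057159840 · T[17,11]:16*78558480+928095740=2185031420 · T[17,12]:16*4899622+78558480=156952432
[18] T[18,10]:17*23057159840+185953177553=577924894833 · T[18,11]:17*2185031420+23057159840=60202693980 · T[18,12]:17*156952432+2185031420=4853222764
Read c(18,10) = 577924894833, c(18,11) = 60202693980, c(18,12) = 4853222764.

577924894833, 60202693980, 4853222764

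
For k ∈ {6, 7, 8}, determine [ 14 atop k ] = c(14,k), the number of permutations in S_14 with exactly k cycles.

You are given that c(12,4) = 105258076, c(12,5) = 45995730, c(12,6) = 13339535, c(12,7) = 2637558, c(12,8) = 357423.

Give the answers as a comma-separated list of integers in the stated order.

r13: T_13,5=12×45995730+105258076=657206836; T_13,6=12×13339535+45995730=206070150; T_13,7=12×2637558+13339535=44990231; T_13,8=12×357423+2637558=6926634
r14: T_14,6=13×206070150+657206836=3336118786; T_14,7=13×44990231+206070150=790943153; T_14,8=13×6926634+44990231=135036473
Read c(14,6) = 3336118786, c(14,7) = 790943153, c(14,8) = 135036473.

3336118786, 790943153, 135036473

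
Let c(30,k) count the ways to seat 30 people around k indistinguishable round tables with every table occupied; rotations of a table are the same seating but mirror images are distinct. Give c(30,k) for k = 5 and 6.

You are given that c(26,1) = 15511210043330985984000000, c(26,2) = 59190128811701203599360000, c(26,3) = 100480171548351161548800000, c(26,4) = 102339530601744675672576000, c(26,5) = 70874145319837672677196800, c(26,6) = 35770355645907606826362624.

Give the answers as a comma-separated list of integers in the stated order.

[27] T[27,2]:26*59190128811701203599360000+15511210043330985984000000=1554454559147562279567360000 · T[27,3]:26*100480171548351161548800000+59190128811701203599360000=2671674589068831403868160000 · T[27,4]:26*102339530601744675672576000+100480171548351161548800000=2761307967193712729035776000 · T[27,5]:26*70874145319837672677196800+102339530601744675672576000=1945067308917524165279692800 · T[27,6]:26*35770355645907606826362624+70874145319837672677196800=1000903392113435450162625024
[28] T[28,3]:27*2671674589068831403868160000+1554454559147562279567360000=73689668464006010184007680000 · T[28,4]:27*2761307967193712729035776000+2671674589068831403868160000=77226989703299075087834112000 · T[28,5]:27*1945067308917524165279692800+2761307967193712729035776000=55278125307966865191587481600 · T[28,6]:27*1000903392113435450162625024+1945067308917524165279692800=28969458895980281319670568448
[29] T[29,4]:28*77226989703299075087834112000+73689668464006010184007680000=2236045380156380112643362816000 · T[29,5]:28*55278125307966865191587481600+77226989703299075087834112000=1625014498326371300452283596800 · T[29,6]:28*28969458895980281319670568448+55278125307966865191587481600=866422974395414742142363398144
[30] T[30,5]:29*1625014498326371300452283596800+2236045380156380112643362816000=49361465831621147825759587123200 · T[30,6]:29*866422974395414742142363398144+1625014498326371300452283596800=26751280755793398822580822142976
Read c(30,5) = 49361465831621147825759587123200, c(30,6) = 26751280755793398822580822142976.

49361465831621147825759587123200, 26751280755793398822580822142976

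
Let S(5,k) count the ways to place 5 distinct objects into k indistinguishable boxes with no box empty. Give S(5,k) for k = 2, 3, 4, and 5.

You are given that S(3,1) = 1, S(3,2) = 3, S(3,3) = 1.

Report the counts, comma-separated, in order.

15, 25, 10, 1

i=4: T(4,1)=0+1·1=1 | T(4,2)=1+2·3=7 | T(4,3)=3+3·1=6 | T(4,4)=1+4·0=1
i=5: T(5,2)=1+2·7=15 | T(5,3)=7+3·6=25 | T(5,4)=6+4·1=10 | T(5,5)=1+5·0=1
Read S(5,2) = 15, S(5,3) = 25, S(5,4) = 10, S(5,5) = 1.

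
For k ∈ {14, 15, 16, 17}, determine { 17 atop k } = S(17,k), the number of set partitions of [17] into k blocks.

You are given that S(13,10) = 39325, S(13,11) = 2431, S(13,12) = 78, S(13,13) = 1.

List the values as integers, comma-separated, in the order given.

249900, 7820, 136, 1

@14  (14,11):2431·11+39325→66066, (14,12):78·12+2431→3367, (14,13):1·13+78→91, (14,14):0·14+1→1
@15  (15,12):3367·12+66066→106470, (15,13):91·13+3367→4550, (15,14):1·14+91→105, (15,15):0·15+1→1
@16  (16,13):4550·13+106470→165620, (16,14):105·14+4550→6020, (16,15):1·15+105→120, (16,16):0·16+1→1
@17  (17,14):6020·14+165620→249900, (17,15):120·15+6020→7820, (17,16):1·16+120→136, (17,17):0·17+1→1
Read S(17,14) = 249900, S(17,15) = 7820, S(17,16) = 136, S(17,17) = 1.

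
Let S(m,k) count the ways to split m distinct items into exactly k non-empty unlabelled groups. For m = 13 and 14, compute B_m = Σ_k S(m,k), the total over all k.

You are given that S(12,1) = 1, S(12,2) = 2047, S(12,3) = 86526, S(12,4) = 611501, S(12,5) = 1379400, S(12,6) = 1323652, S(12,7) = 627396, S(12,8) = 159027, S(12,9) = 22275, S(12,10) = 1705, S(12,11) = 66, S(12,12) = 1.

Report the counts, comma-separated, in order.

row 13: T[13][1]=1·1+0=1  T[13][2]=2·2047+1=4095  T[13][3]=3·86526+2047=261625  T[13][4]=4·611501+86526=2532530  T[13][5]=5·1379400+611501=7508501  T[13][6]=6·1323652+1379400=9321312  T[13][7]=7·627396+1323652=5715424  T[13][8]=8·159027+627396=1899612  T[13][9]=9·22275+159027=359502  T[13][10]=10·1705+22275=39325  T[13][11]=11·66+1705=2431  T[13][12]=12·1+66=78  T[13][13]=13·0+1=1
row 14: T[14][1]=1·1+0=1  T[14][2]=2·4095+1=8191  T[14][3]=3·261625+4095=788970  T[14][4]=4·2532530+261625=10391745  T[14][5]=5·7508501+2532530=40075035  T[14][6]=6·9321312+7508501=63436373  T[14][7]=7·5715424+9321312=49329280  T[14][8]=8·1899612+5715424=20912320  T[14][9]=9·359502+1899612=5135130  T[14][10]=10·39325+359502=752752  T[14][11]=11·2431+39325=66066  T[14][12]=12·78+2431=3367  T[14][13]=13·1+78=91  T[14][14]=14·0+1=1
B_13 = ΣS(13,k) = 1+4095+261625+2532530+7508501+9321312+5715424+1899612+359502+39325+2431+78+1 = 27644437
B_14 = ΣS(14,k) = 1+8191+788970+10391745+40075035+63436373+49329280+20912320+5135130+752752+66066+3367+91+1 = 190899322

27644437, 190899322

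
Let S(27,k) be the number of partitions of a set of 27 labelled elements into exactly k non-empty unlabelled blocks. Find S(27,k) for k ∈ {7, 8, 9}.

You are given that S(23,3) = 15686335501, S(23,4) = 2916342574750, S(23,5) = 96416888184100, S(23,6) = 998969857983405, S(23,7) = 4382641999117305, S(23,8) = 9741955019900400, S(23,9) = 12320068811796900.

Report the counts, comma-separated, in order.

[24] T[24,4]:4*2916342574750+15686335501=11681056634501 · T[24,5]:5*96416888184100+2916342574750=485000783495250 · T[24,6]:6*998969857983405+96416888184100=6090236036084530 · T[24,7]:7*4382641999117305+998969857983405=31677463851804540 · T[24,8]:8*9741955019900400+4382641999117305=82318282158320505 · T[24,9]:9*12320068811796900+9741955019900400=120622574326072500
[25] T[25,5]:5*485000783495250+11681056634501=2436684974110751 · T[25,6]:6*6090236036084530+485000783495250=37026417000002430 · T[25,7]:7*31677463851804540+6090236036084530=227832482998716310 · T[25,8]:8*82318282158320505+31677463851804540=690223721118368580 · T[25,9]:9*120622574326072500+82318282158320505=1167921451092973005
[26] T[26,6]:6*37026417000002430+2436684974110751=224595186974125331 · T[26,7]:7*227832482998716310+37026417000002430=1631853797991016600 · T[26,8]:8*690223721118368580+227832482998716310=5749622251945664950 · T[26,9]:9*1167921451092973005+690223721118368580=11201516780955125625
[27] T[27,7]:7*1631853797991016600+224595186974125331=11647571772911241531 · T[27,8]:8*5749622251945664950+1631853797991016600=47628831813556336200 · T[27,9]:9*11201516780955125625+5749622251945664950=106563273280541795575
Read S(27,7) = 11647571772911241531, S(27,8) = 47628831813556336200, S(27,9) = 106563273280541795575.

11647571772911241531, 47628831813556336200, 106563273280541795575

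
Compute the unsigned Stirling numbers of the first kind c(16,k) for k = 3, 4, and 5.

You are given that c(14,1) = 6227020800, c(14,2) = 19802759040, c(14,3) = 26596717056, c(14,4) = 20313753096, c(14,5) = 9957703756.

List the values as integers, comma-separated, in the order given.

row 15: T[15][2]=14·19802759040+6227020800=283465647360  T[15][3]=14·26596717056+19802759040=392156797824  T[15][4]=14·20313753096+26596717056=310989260400  T[15][5]=14·9957703756+20313753096=159721605680
row 16: T[16][3]=15·392156797824+283465647360=6165817614720  T[16][4]=15·310989260400+392156797824=5056995703824  T[16][5]=15·159721605680+310989260400=2706813345600
Read c(16,3) = 6165817614720, c(16,4) = 5056995703824, c(16,5) = 2706813345600.

6165817614720, 5056995703824, 2706813345600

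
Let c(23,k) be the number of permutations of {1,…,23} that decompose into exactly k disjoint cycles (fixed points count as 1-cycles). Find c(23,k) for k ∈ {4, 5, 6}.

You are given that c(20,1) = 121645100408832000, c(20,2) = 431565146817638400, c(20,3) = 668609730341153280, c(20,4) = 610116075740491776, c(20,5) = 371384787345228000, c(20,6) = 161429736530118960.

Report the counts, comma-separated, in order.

i=21: T(21,2)=121645100408832000+20·431565146817638400=8752948036761600000 | T(21,3)=431565146817638400+20·668609730341153280=13803759753640704000 | T(21,4)=668609730341153280+20·610116075740491776=12870931245150988800 | T(21,5)=610116075740491776+20·371384787345228000=8037811822645051776 | T(21,6)=371384787345228000+20·161429736530118960=3599979517947607200
i=22: T(22,3)=8752948036761600000+21·13803759753640704000=298631902863216384000 | T(22,4)=13803759753640704000+21·12870931245150988800=284093315901811468800 | T(22,5)=12870931245150988800+21·8037811822645051776=181664979520697076096 | T(22,6)=8037811822645051776+21·3599979517947607200=83637381699544802976
i=23: T(23,4)=298631902863216384000+22·284093315901811468800=6548684852703068697600 | T(23,5)=284093315901811468800+22·181664979520697076096=4280722865357147142912 | T(23,6)=181664979520697076096+22·83637381699544802976=2021687376910682741568
Read c(23,4) = 6548684852703068697600, c(23,5) = 4280722865357147142912, c(23,6) = 2021687376910682741568.

6548684852703068697600, 4280722865357147142912, 2021687376910682741568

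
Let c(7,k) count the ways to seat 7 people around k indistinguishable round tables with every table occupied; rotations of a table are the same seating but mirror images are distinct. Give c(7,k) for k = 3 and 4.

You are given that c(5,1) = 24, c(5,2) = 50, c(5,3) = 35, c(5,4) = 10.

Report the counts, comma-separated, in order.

@6  (6,2):50·5+24→274, (6,3):35·5+50→225, (6,4):10·5+35→85
@7  (7,3):225·6+274→1624, (7,4):85·6+225→735
Read c(7,3) = 1624, c(7,4) = 735.

1624, 735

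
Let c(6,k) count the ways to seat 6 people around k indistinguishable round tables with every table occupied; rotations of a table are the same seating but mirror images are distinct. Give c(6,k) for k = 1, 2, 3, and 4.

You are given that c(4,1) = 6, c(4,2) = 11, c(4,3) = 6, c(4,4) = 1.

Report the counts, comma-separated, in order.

120, 274, 225, 85

[5] T[5,1]:4*6+0=24 · T[5,2]:4*11+6=50 · T[5,3]:4*6+11=35 · T[5,4]:4*1+6=10
[6] T[6,1]:5*24+0=120 · T[6,2]:5*50+24=274 · T[6,3]:5*35+50=225 · T[6,4]:5*10+35=85
Read c(6,1) = 120, c(6,2) = 274, c(6,3) = 225, c(6,4) = 85.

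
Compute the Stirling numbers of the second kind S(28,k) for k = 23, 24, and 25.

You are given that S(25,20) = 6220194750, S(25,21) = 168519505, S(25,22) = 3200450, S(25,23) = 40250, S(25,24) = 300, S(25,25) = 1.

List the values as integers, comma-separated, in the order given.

r26: T_26,21=21×168519505+6220194750=9759104355; T_26,22=22×3200450+168519505=238929405; T_26,23=23×40250+3200450=4126200; T_26,24=24×300+40250=47450; T_26,25=25×1+300=325
r27: T_27,22=22×238929405+9759104355=15015551265; T_27,23=23×4126200+238929405=333832005; T_27,24=24×47450+4126200=5265000; T_27,25=25×325+47450=55575
r28: T_28,23=23×333832005+15015551265=22693687380; T_28,24=24×5265000+333832005=460192005; T_28,25=25×55575+5265000=6654375
Read S(28,23) = 22693687380, S(28,24) = 460192005, S(28,25) = 6654375.

22693687380, 460192005, 6654375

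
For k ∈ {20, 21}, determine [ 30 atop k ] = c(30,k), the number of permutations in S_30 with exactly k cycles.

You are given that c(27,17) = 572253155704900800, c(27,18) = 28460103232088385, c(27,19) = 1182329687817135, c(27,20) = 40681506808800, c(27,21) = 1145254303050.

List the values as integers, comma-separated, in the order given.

6634460278534540725, 248526574856284725

[28] T[28,18]:27*28460103232088385+572253155704900800=1340675942971287195 · T[28,19]:27*1182329687817135+28460103232088385=60383004803151030 · T[28,20]:27*40681506808800+1182329687817135=2280730371654735 · T[28,21]:27*1145254303050+40681506808800=71603372991150
[29] T[29,19]:28*60383004803151030+1340675942971287195=3031400077459516035 · T[29,20]:28*2280730371654735+60383004803151030=124243455209483610 · T[29,21]:28*71603372991150+2280730371654735=4285624815406935
[30] T[30,20]:29*124243455209483610+3031400077459516035=6634460278534540725 · T[30,21]:29*4285624815406935+124243455209483610=248526574856284725
Read c(30,20) = 6634460278534540725, c(30,21) = 248526574856284725.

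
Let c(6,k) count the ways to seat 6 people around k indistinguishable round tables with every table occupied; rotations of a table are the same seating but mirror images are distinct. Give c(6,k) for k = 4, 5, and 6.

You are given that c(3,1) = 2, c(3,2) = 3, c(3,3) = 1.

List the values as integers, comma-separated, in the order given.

85, 15, 1

[4] T[4,2]:3*3+2=11 · T[4,3]:3*1+3=6 · T[4,4]:3*0+1=1
[5] T[5,3]:4*6+11=35 · T[5,4]:4*1+6=10 · T[5,5]:4*0+1=1
[6] T[6,4]:5*10+35=85 · T[6,5]:5*1+10=15 · T[6,6]:5*0+1=1
Read c(6,4) = 85, c(6,5) = 15, c(6,6) = 1.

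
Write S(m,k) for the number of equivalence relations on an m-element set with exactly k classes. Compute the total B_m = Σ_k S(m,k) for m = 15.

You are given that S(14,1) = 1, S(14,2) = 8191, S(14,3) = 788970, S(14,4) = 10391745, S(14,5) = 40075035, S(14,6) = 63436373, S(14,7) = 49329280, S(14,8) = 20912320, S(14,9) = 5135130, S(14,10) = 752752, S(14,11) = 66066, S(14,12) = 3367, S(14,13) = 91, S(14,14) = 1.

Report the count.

i=15: T(15,1)=0+1·1=1 | T(15,2)=1+2·8191=16383 | T(15,3)=8191+3·788970=2375101 | T(15,4)=788970+4·10391745=42355950 | T(15,5)=10391745+5·40075035=210766920 | T(15,6)=40075035+6·63436373=420693273 | T(15,7)=63436373+7·49329280=408741333 | T(15,8)=49329280+8·20912320=216627840 | T(15,9)=20912320+9·5135130=67128490 | T(15,10)=5135130+10·752752=12662650 | T(15,11)=752752+11·66066=1479478 | T(15,12)=66066+12·3367=106470 | T(15,13)=3367+13·91=4550 | T(15,14)=91+14·1=105 | T(15,15)=1+15·0=1
B_15 = ΣS(15,k) = 1+16383+2375101+42355950+210766920+420693273+408741333+216627840+67128490+12662650+1479478+106470+4550+105+1 = 1382958545

1382958545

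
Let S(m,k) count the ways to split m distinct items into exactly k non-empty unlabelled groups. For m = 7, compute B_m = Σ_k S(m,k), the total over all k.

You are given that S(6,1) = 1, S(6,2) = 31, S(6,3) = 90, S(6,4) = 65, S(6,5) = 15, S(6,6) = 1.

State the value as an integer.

r7: T_7,1=1×1+0=1; T_7,2=2×31+1=63; T_7,3=3×90+31=301; T_7,4=4×65+90=350; T_7,5=5×15+65=140; T_7,6=6×1+15=21; T_7,7=7×0+1=1
B_7 = ΣS(7,k) = 1+63+301+350+140+21+1 = 877

877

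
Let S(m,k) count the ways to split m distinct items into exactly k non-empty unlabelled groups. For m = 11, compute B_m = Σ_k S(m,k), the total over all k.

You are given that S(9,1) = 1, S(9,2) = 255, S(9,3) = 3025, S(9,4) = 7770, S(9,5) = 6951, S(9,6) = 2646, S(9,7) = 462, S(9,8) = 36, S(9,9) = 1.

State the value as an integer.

row 10: T[10][1]=1·1+0=1  T[10][2]=2·255+1=511  T[10][3]=3·3025+255=9330  T[10][4]=4·7770+3025=34105  T[10][5]=5·6951+7770=42525  T[10][6]=6·2646+6951=22827  T[10][7]=7·462+2646=5880  T[10][8]=8·36+462=750  T[10][9]=9·1+36=45  T[10][10]=10·0+1=1
row 11: T[11][1]=1·1+0=1  T[11][2]=2·511+1=1023  T[11][3]=3·9330+511=28501  T[11][4]=4·34105+9330=145750  T[11][5]=5·42525+34105=246730  T[11][6]=6·22827+42525=179487  T[11][7]=7·5880+22827=63987  T[11][8]=8·750+5880=11880  T[11][9]=9·45+750=1155  T[11][10]=10·1+45=55  T[11][11]=11·0+1=1
B_11 = ΣS(11,k) = 1+1023+28501+145750+246730+179487+63987+11880+1155+55+1 = 678570

678570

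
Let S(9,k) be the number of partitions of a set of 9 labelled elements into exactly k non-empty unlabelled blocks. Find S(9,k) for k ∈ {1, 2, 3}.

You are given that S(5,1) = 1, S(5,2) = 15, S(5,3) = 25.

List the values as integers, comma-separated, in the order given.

1, 255, 3025

@6  (6,1):1·1+0→1, (6,2):15·2+1→31, (6,3):25·3+15→90
@7  (7,1):1·1+0→1, (7,2):31·2+1→63, (7,3):90·3+31→301
@8  (8,1):1·1+0→1, (8,2):63·2+1→127, (8,3):301·3+63→966
@9  (9,1):1·1+0→1, (9,2):127·2+1→255, (9,3):966·3+127→3025
Read S(9,1) = 1, S(9,2) = 255, S(9,3) = 3025.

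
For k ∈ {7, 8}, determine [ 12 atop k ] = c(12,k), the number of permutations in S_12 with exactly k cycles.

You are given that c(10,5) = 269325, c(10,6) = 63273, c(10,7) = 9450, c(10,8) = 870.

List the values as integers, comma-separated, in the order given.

2637558, 357423

row 11: T[11][6]=10·63273+269325=902055  T[11][7]=10·9450+63273=157773  T[11][8]=10·870+9450=18150
row 12: T[12][7]=11·157773+902055=2637558  T[12][8]=11·18150+157773=357423
Read c(12,7) = 2637558, c(12,8) = 357423.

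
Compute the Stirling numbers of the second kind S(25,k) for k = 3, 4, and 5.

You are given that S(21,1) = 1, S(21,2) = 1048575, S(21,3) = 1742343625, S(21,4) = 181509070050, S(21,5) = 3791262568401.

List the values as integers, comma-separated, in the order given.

r22: T_22,1=1×1+0=1; T_22,2=2×1048575+1=2097151; T_22,3=3×1742343625+1048575=5228079450; T_22,4=4×181509070050+1742343625=727778623825; T_22,5=5×3791262568401+181509070050=19137821912055
r23: T_23,1=1×1+0=1; T_23,2=2×2097151+1=4194303; T_23,3=3×5228079450+2097151=15686335501; T_23,4=4×727778623825+5228079450=2916342574750; T_23,5=5×19137821912055+727778623825=96416888184100
r24: T_24,2=2×4194303+1=8388607; T_24,3=3×15686335501+4194303=47063200806; T_24,4=4×2916342574750+15686335501=11681056634501; T_24,5=5×96416888184100+2916342574750=485000783495250
r25: T_25,3=3×47063200806+8388607=141197991025; T_25,4=4×11681056634501+47063200806=46771289738810; T_25,5=5×485000783495250+11681056634501=2436684974110751
Read S(25,3) = 141197991025, S(25,4) = 46771289738810, S(25,5) = 2436684974110751.

141197991025, 46771289738810, 2436684974110751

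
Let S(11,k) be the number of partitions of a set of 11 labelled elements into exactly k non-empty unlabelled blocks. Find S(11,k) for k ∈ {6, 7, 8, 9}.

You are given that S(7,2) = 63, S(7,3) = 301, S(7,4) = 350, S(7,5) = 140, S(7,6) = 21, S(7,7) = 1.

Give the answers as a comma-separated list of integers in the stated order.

179487, 63987, 11880, 1155

r8: T_8,3=3×301+63=966; T_8,4=4×350+301=1701; T_8,5=5×140+350=1050; T_8,6=6×21+140=266; T_8,7=7×1+21=28; T_8,8=8×0+1=1
r9: T_9,4=4×1701+966=7770; T_9,5=5×1050+1701=6951; T_9,6=6×266+1050=2646; T_9,7=7×28+266=462; T_9,8=8×1+28=36; T_9,9=9×0+1=1
r10: T_10,5=5×6951+7770=42525; T_10,6=6×2646+6951=22827; T_10,7=7×462+2646=5880; T_10,8=8×36+462=750; T_10,9=9×1+36=45
r11: T_11,6=6×22827+42525=179487; T_11,7=7×5880+22827=63987; T_11,8=8×750+5880=11880; T_11,9=9×45+750=1155
Read S(11,6) = 179487, S(11,7) = 63987, S(11,8) = 11880, S(11,9) = 1155.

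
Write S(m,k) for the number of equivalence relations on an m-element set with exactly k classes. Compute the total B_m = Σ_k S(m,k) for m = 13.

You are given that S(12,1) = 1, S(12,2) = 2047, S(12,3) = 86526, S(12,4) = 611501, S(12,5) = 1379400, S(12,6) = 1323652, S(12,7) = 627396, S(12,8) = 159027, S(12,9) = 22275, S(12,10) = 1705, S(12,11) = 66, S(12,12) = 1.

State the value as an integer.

i=13: T(13,1)=0+1·1=1 | T(13,2)=1+2·2047=4095 | T(13,3)=2047+3·86526=261625 | T(13,4)=86526+4·611501=2532530 | T(13,5)=611501+5·1379400=7508501 | T(13,6)=1379400+6·1323652=9321312 | T(13,7)=1323652+7·627396=5715424 | T(13,8)=627396+8·159027=1899612 | T(13,9)=159027+9·22275=359502 | T(13,10)=22275+10·1705=39325 | T(13,11)=1705+11·66=2431 | T(13,12)=66+12·1=78 | T(13,13)=1+13·0=1
B_13 = ΣS(13,k) = 1+4095+261625+2532530+7508501+9321312+5715424+1899612+359502+39325+2431+78+1 = 27644437

27644437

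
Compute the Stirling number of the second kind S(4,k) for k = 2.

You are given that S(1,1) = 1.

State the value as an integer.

@2  (2,1):1·1+0→1, (2,2):0·2+1→1
@3  (3,1):1·1+0→1, (3,2):1·2+1→3
@4  (4,2):3·2+1→7
Read S(4,2) = 7.

7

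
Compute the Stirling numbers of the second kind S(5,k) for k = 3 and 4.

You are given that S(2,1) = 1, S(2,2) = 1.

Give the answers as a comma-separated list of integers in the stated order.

25, 10

i=3: T(3,1)=0+1·1=1 | T(3,2)=1+2·1=3 | T(3,3)=1+3·0=1
i=4: T(4,2)=1+2·3=7 | T(4,3)=3+3·1=6 | T(4,4)=1+4·0=1
i=5: T(5,3)=7+3·6=25 | T(5,4)=6+4·1=10
Read S(5,3) = 25, S(5,4) = 10.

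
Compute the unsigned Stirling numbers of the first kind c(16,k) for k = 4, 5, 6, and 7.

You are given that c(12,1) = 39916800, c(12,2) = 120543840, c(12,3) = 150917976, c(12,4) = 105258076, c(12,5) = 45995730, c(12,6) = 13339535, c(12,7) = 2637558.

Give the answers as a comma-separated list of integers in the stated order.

@13  (13,1):39916800·12+0→479001600, (13,2):120543840·12+39916800→1486442880, (13,3):150917976·12+120543840→1931559552, (13,4):105258076·12+150917976→1414014888, (13,5):45995730·12+105258076→657206836, (13,6):13339535·12+45995730→206070150, (13,7):2637558·12+13339535→44990231
@14  (14,2):1486442880·13+479001600→19802759040, (14,3):1931559552·13+1486442880→26596717056, (14,4):1414014888·13+1931559552→20313753096, (14,5):657206836·13+1414014888→9957703756, (14,6):206070150·13+657206836→3336118786, (14,7):44990231·13+206070150→790943153
@15  (15,3):26596717056·14+19802759040→392156797824, (15,4):20313753096·14+26596717056→310989260400, (15,5):9957703756·14+20313753096→159721605680, (15,6):3336118786·14+9957703756→56663366760, (15,7):790943153·14+3336118786→14409322928
@16  (16,4):310989260400·15+392156797824→5056995703824, (16,5):159721605680·15+310989260400→2706813345600, (16,6):56663366760·15+159721605680→1009672107080, (16,7):14409322928·15+56663366760→272803210680
Read c(16,4) = 5056995703824, c(16,5) = 2706813345600, c(16,6) = 1009672107080, c(16,7) = 272803210680.

5056995703824, 2706813345600, 1009672107080, 272803210680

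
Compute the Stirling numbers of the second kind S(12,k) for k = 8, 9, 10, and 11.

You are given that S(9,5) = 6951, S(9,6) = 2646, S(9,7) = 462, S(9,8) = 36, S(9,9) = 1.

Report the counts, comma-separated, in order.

159027, 22275, 1705, 66

row 10: T[10][6]=6·2646+6951=22827  T[10][7]=7·462+2646=5880  T[10][8]=8·36+462=750  T[10][9]=9·1+36=45  T[10][10]=10·0+1=1
row 11: T[11][7]=7·5880+22827=63987  T[11][8]=8·750+5880=11880  T[11][9]=9·45+750=1155  T[11][10]=10·1+45=55  T[11][11]=11·0+1=1
row 12: T[12][8]=8·11880+63987=159027  T[12][9]=9·1155+11880=22275  T[12][10]=10·55+1155=1705  T[12][11]=11·1+55=66
Read S(12,8) = 159027, S(12,9) = 22275, S(12,10) = 1705, S(12,11) = 66.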